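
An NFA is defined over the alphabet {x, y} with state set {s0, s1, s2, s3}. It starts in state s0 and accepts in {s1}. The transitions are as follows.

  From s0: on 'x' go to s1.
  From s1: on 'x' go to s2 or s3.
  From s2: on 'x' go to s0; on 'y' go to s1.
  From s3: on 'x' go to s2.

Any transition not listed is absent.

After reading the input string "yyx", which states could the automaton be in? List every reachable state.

Start in {s0}.
Read 'y': {s0} → ∅.
The set is empty and remains empty for the remaining 2 symbols.

∅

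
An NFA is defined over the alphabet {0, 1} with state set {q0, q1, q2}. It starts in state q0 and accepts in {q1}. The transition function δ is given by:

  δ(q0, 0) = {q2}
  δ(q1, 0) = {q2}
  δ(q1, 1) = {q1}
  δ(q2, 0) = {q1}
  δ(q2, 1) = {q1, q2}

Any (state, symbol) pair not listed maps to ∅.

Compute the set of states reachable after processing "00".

{q1}

Start in {q0}.
Read '0': q0→{q2}; now {q2}.
Read '0': q2→{q1}; now {q1}.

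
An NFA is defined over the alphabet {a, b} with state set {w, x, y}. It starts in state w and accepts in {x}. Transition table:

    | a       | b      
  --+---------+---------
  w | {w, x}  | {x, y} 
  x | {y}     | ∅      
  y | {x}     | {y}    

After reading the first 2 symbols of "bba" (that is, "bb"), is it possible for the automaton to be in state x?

No

Start in {w}.
Read 'b': w→{x, y}; now {x, y}.
Read 'b': x→∅, y→{y}; now {y}.
State x is not in {y}.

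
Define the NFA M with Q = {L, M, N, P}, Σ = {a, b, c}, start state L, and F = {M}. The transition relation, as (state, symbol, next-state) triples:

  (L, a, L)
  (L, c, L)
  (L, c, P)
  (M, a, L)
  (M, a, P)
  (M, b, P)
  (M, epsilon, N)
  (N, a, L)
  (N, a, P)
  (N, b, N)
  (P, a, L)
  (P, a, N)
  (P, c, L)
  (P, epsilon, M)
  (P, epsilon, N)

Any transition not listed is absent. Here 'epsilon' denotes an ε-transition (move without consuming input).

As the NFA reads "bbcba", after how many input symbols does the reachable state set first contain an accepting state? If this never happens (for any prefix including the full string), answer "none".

none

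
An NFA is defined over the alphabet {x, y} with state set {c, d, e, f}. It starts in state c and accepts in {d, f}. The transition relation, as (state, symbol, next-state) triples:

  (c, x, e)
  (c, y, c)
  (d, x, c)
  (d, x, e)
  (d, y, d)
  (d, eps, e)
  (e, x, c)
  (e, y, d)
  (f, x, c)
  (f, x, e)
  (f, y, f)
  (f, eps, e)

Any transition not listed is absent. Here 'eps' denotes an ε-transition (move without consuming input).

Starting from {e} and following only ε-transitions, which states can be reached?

{e}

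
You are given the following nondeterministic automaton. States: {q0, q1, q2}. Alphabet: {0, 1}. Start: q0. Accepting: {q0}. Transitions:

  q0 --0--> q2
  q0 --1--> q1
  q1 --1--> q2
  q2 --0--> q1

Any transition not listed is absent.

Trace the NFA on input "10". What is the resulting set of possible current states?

∅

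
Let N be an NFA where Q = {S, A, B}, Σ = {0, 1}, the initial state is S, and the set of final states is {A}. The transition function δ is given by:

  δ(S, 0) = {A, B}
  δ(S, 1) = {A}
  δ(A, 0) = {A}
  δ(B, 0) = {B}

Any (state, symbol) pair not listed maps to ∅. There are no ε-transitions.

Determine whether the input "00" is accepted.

Yes

Start in {S}.
Read '0': S→{A, B}; now {A, B}.
Read '0': A→{A}, B→{B}; now {A, B}.
The final set {A, B} contains the accepting state A.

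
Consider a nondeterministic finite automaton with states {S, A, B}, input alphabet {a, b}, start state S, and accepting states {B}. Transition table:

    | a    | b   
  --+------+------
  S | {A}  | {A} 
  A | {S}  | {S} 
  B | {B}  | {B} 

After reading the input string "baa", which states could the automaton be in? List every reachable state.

Start in {S}.
Read 'b': S→{A}; now {A}.
Read 'a': A→{S}; now {S}.
Read 'a': S→{A}; now {A}.

{A}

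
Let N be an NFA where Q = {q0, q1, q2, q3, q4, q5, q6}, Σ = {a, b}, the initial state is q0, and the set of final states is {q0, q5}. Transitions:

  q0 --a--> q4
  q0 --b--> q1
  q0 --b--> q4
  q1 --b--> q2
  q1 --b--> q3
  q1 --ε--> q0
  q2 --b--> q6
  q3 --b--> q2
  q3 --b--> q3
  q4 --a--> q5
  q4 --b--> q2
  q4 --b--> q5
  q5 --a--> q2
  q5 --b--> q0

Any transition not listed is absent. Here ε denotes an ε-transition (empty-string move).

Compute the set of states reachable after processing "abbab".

{q2, q5}

Start in {q0}.
Read 'a': {q0} → {q4}.
Read 'b': {q4} → {q2, q5}.
Read 'b': {q2, q5} → {q0, q6}.
Read 'a': {q0, q6} → {q4}.
Read 'b': {q4} → {q2, q5}.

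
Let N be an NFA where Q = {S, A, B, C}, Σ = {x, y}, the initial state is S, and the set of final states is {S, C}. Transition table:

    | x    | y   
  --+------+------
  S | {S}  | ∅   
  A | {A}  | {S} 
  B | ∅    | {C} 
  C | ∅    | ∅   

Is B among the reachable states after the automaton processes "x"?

No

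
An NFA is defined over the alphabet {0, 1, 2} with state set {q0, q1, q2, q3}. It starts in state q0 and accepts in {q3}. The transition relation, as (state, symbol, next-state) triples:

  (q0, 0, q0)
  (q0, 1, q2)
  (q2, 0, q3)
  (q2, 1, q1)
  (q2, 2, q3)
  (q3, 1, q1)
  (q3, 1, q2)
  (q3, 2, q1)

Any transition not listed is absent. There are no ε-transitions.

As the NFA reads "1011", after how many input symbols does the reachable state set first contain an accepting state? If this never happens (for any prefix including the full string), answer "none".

2

Start in {q0}.
Read '1': q0→{q2}; now {q2}.
Read '0': q2→{q3}; now {q3}.
None of the earlier sets intersect F, but {q3} does.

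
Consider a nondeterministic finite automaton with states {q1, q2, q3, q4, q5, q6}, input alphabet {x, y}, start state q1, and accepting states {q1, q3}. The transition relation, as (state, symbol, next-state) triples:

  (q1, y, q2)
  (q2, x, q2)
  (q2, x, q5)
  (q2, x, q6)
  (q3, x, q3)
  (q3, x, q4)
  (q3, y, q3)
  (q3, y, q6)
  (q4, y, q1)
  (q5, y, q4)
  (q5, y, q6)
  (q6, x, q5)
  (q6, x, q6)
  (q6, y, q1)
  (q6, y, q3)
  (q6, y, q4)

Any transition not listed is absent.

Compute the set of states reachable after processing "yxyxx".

Start in {q1}.
Read 'y': q1→{q2}; now {q2}.
Read 'x': q2→{q2, q5, q6}; now {q2, q5, q6}.
Read 'y': q2→∅, q5→{q4, q6}, q6→{q1, q3, q4}; now {q1, q3, q4, q6}.
Read 'x': q1→∅, q3→{q3, q4}, q4→∅, q6→{q5, q6}; now {q3, q4, q5, q6}.
Read 'x': q3→{q3, q4}, q4→∅, q5→∅, q6→{q5, q6}; now {q3, q4, q5, q6}.

{q3, q4, q5, q6}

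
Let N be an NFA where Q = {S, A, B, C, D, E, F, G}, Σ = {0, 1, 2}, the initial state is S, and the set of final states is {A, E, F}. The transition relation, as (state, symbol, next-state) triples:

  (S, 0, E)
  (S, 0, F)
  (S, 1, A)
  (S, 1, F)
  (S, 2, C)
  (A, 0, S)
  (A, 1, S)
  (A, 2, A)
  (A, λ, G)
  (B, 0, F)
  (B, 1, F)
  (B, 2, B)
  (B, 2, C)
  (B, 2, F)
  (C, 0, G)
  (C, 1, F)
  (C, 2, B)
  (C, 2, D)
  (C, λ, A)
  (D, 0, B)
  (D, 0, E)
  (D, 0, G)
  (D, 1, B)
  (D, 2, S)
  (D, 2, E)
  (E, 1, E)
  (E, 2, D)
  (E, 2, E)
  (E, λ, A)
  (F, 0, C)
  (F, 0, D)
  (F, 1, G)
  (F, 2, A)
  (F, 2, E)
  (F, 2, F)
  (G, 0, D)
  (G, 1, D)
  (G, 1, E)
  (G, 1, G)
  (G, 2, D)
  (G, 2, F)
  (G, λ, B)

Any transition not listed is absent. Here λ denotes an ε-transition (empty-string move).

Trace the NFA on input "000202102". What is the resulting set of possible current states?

{S, A, B, C, D, E, F, G}

Start in {S}.
Read '0': {S} → {A, B, E, F, G}.
Read '0': {A, B, E, F, G} → {S, A, B, C, D, F, G}.
Read '0': {S, A, B, C, D, F, G} → {S, A, B, C, D, E, F, G}.
Read '2': {S, A, B, C, D, E, F, G} → {S, A, B, C, D, E, F, G}.
Read '0': {S, A, B, C, D, E, F, G} → {S, A, B, C, D, E, F, G}.
Read '2': {S, A, B, C, D, E, F, G} → {S, A, B, C, D, E, F, G}.
Read '1': {S, A, B, C, D, E, F, G} → {S, A, B, D, E, F, G}.
Read '0': {S, A, B, D, E, F, G} → {S, A, B, C, D, E, F, G}.
Read '2': {S, A, B, C, D, E, F, G} → {S, A, B, C, D, E, F, G}.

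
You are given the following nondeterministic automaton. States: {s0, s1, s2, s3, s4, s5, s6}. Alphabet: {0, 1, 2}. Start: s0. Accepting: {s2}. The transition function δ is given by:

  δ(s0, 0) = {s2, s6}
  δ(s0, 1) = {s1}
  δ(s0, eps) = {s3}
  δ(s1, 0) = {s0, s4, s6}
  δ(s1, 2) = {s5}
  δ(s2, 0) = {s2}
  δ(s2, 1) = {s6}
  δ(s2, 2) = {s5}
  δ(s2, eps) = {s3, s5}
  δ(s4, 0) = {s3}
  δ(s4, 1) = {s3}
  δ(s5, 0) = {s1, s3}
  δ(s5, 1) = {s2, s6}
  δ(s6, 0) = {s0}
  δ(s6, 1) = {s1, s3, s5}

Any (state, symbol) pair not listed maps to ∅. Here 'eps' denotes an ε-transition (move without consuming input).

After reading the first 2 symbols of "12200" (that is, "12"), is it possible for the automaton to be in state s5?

Start: ε-closure({s0}) = {s0, s3}.
Read '1': s0→{s1}, s3→∅; now {s1}.
Read '2': s1→{s5}; now {s5}.
State s5 is in {s5}.

Yes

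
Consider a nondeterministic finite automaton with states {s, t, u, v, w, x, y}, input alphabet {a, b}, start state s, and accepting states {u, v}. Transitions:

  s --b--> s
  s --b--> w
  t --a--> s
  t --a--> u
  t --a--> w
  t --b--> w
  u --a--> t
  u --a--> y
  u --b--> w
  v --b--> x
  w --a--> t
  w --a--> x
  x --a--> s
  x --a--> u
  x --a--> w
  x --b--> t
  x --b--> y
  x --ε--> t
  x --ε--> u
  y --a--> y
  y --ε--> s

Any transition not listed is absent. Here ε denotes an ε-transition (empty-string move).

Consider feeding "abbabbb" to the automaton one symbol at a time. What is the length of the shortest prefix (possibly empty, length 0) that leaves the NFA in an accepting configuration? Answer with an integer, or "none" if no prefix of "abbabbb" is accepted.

Start in {s}.
Read 'a': {s} → ∅.
The set is empty and remains empty for the remaining 6 symbols.
No reachable set along the way intersects F.

none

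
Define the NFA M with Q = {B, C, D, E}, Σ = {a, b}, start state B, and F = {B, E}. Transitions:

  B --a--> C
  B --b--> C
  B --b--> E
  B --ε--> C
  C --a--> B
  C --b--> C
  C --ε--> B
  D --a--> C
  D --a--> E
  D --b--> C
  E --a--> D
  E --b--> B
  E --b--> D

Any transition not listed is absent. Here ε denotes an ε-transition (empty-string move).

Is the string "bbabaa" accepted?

Start: ε-closure({B}) = {B, C}.
Read 'b': {B, C} → {B, C, E}.
Read 'b': {B, C, E} → {B, C, D, E}.
Read 'a': {B, C, D, E} → {B, C, D, E}.
Read 'b': {B, C, D, E} → {B, C, D, E}.
Read 'a': {B, C, D, E} → {B, C, D, E}.
Read 'a': {B, C, D, E} → {B, C, D, E}.
The final set {B, C, D, E} contains the accepting states B, E.

Yes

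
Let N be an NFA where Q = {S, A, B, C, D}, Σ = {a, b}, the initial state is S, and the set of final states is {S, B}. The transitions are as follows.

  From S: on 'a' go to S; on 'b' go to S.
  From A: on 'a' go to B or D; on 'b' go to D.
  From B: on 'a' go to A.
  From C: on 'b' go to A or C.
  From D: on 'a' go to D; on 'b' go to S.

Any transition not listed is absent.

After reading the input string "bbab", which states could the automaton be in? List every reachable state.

Start in {S}.
Read 'b': {S} → {S}.
Read 'b': {S} → {S}.
Read 'a': {S} → {S}.
Read 'b': {S} → {S}.

{S}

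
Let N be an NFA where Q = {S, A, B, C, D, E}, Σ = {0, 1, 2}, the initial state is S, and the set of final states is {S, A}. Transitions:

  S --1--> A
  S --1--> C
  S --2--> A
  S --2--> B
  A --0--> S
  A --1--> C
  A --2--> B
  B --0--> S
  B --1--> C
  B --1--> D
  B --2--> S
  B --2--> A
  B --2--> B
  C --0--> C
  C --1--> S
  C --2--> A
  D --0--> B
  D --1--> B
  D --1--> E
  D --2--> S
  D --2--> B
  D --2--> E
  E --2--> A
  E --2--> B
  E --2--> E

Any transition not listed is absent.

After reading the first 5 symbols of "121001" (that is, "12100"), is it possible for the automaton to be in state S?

Start in {S}.
Read '1': {S} → {A, C}.
Read '2': {A, C} → {A, B}.
Read '1': {A, B} → {C, D}.
Read '0': {C, D} → {B, C}.
Read '0': {B, C} → {S, C}.
State S is in {S, C}.

Yes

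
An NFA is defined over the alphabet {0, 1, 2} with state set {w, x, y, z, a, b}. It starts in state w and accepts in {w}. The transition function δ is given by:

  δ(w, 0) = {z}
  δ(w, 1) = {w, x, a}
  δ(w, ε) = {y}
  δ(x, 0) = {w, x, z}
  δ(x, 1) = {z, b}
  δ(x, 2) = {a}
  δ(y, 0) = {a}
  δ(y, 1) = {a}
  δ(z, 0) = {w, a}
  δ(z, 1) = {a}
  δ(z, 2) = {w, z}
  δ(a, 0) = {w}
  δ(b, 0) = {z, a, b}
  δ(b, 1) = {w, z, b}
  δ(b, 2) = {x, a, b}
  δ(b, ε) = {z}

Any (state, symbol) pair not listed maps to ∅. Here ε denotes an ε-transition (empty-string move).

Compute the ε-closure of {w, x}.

Begin with {w, x}.
ε-move w → y; add y.

{w, x, y}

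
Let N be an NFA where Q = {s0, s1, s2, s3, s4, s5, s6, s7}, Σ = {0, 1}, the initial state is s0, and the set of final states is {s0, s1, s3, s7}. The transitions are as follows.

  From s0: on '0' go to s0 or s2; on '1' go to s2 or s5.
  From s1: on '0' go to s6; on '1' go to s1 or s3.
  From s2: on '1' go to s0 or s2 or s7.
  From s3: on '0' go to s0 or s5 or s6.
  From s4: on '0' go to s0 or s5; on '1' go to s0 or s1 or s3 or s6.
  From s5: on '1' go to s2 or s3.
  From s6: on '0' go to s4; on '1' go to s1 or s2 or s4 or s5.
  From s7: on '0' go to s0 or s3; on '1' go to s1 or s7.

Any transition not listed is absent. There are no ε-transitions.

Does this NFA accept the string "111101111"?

Yes

Start in {s0}.
Read '1': s0→{s2, s5}; now {s2, s5}.
Read '1': s2→{s0, s2, s7}, s5→{s2, s3}; now {s0, s2, s3, s7}.
Read '1': s0→{s2, s5}, s2→{s0, s2, s7}, s3→∅, s7→{s1, s7}; now {s0, s1, s2, s5, s7}.
Read '1': s0→{s2, s5}, s1→{s1, s3}, s2→{s0, s2, s7}, s5→{s2, s3}, s7→{s1, s7}; now {s0, s1, s2, s3, s5, s7}.
Read '0': s0→{s0, s2}, s1→{s6}, s2→∅, s3→{s0, s5, s6}, s5→∅, s7→{s0, s3}; now {s0, s2, s3, s5, s6}.
Read '1': s0→{s2, s5}, s2→{s0, s2, s7}, s3→∅, s5→{s2, s3}, s6→{s1, s2, s4, s5}; now {s0, s1, s2, s3, s4, s5, s7}.
Read '1': s0→{s2, s5}, s1→{s1, s3}, s2→{s0, s2, s7}, s3→∅, s4→{s0, s1, s3, s6}, s5→{s2, s3}, s7→{s1, s7}; now {s0, s1, s2, s3, s5, s6, s7}.
Read '1': s0→{s2, s5}, s1→{s1, s3}, s2→{s0, s2, s7}, s3→∅, s5→{s2, s3}, s6→{s1, s2, s4, s5}, s7→{s1, s7}; now {s0, s1, s2, s3, s4, s5, s7}.
Read '1': s0→{s2, s5}, s1→{s1, s3}, s2→{s0, s2, s7}, s3→∅, s4→{s0, s1, s3, s6}, s5→{s2, s3}, s7→{s1, s7}; now {s0, s1, s2, s3, s5, s6, s7}.
The final set {s0, s1, s2, s3, s5, s6, s7} contains the accepting states s0, s1, s3, s7.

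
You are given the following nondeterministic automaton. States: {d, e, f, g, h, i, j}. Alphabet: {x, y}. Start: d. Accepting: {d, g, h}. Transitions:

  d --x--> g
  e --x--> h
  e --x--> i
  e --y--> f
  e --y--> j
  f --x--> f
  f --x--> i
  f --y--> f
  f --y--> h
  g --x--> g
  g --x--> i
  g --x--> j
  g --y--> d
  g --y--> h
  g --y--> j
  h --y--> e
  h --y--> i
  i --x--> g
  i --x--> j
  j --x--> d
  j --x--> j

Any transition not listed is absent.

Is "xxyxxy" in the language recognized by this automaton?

Start in {d}.
Read 'x': {d} → {g}.
Read 'x': {g} → {g, i, j}.
Read 'y': {g, i, j} → {d, h, j}.
Read 'x': {d, h, j} → {d, g, j}.
Read 'x': {d, g, j} → {d, g, i, j}.
Read 'y': {d, g, i, j} → {d, h, j}.
The final set {d, h, j} contains the accepting states d, h.

Yes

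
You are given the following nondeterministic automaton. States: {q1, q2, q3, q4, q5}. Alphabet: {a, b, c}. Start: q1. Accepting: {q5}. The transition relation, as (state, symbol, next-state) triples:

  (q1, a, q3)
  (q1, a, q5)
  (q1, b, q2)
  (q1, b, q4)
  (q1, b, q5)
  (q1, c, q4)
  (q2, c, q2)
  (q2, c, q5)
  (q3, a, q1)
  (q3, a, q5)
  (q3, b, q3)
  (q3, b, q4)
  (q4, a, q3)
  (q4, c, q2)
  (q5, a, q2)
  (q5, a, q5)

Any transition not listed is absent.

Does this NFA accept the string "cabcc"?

Start in {q1}.
Read 'c': q1→{q4}; now {q4}.
Read 'a': q4→{q3}; now {q3}.
Read 'b': q3→{q3, q4}; now {q3, q4}.
Read 'c': q3→∅, q4→{q2}; now {q2}.
Read 'c': q2→{q2, q5}; now {q2, q5}.
The final set {q2, q5} contains the accepting state q5.

Yes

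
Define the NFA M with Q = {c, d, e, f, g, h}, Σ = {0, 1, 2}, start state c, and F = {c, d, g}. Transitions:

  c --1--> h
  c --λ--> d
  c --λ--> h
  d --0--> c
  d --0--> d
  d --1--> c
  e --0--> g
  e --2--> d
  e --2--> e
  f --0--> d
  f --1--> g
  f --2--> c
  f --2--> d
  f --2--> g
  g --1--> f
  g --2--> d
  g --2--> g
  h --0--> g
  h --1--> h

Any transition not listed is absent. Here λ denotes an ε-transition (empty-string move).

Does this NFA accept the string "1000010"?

Yes

Start: ε-closure({c}) = {c, d, h}.
Read '1': c→{h}, d→{c}, h→{h}; union {c, h}; ε-closure = {c, d, h}.
Read '0': c→∅, d→{c, d}, h→{g}; union {c, d, g}; ε-closure = {c, d, g, h}.
Read '0': c→∅, d→{c, d}, g→∅, h→{g}; union {c, d, g}; ε-closure = {c, d, g, h}.
Read '0': c→∅, d→{c, d}, g→∅, h→{g}; union {c, d, g}; ε-closure = {c, d, g, h}.
Read '0': c→∅, d→{c, d}, g→∅, h→{g}; union {c, d, g}; ε-closure = {c, d, g, h}.
Read '1': c→{h}, d→{c}, g→{f}, h→{h}; union {c, f, h}; ε-closure = {c, d, f, h}.
Read '0': c→∅, d→{c, d}, f→{d}, h→{g}; union {c, d, g}; ε-closure = {c, d, g, h}.
The final set {c, d, g, h} contains the accepting states c, d, g.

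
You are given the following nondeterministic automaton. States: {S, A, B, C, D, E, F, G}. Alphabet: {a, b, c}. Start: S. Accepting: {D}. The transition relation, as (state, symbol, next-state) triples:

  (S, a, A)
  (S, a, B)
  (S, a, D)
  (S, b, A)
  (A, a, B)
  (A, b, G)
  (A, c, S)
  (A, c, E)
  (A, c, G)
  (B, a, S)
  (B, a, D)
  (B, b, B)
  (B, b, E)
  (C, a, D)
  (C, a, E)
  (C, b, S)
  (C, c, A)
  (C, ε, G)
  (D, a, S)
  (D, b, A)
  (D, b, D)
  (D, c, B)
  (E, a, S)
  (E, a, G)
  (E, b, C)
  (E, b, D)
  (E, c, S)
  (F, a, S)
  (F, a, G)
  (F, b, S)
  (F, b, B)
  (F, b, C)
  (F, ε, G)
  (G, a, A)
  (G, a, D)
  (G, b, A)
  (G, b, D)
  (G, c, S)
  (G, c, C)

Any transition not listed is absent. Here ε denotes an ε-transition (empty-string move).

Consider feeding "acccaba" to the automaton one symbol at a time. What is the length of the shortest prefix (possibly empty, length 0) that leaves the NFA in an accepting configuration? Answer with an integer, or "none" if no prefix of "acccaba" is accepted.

Start in {S}.
Read 'a': {S} → {A, B, D}.
None of the earlier sets intersect F, but {A, B, D} does.

1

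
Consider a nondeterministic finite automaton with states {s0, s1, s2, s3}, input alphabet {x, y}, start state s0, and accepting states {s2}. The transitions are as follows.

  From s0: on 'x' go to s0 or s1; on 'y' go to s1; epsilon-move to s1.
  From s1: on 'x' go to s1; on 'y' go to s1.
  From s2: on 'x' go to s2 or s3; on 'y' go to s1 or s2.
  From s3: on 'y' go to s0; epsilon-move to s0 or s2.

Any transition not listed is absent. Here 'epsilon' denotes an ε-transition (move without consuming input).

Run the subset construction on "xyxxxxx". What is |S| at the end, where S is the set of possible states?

Start: ε-closure({s0}) = {s0, s1}.
Read 'x': s0→{s0, s1}, s1→{s1}; now {s0, s1}.
Read 'y': s0→{s1}, s1→{s1}; now {s1}.
Read 'x': s1→{s1}; now {s1}.
Read 'x': s1→{s1}; now {s1}.
Read 'x': s1→{s1}; now {s1}.
Read 'x': s1→{s1}; now {s1}.
Read 'x': s1→{s1}; now {s1}.
That set has 1 state.

1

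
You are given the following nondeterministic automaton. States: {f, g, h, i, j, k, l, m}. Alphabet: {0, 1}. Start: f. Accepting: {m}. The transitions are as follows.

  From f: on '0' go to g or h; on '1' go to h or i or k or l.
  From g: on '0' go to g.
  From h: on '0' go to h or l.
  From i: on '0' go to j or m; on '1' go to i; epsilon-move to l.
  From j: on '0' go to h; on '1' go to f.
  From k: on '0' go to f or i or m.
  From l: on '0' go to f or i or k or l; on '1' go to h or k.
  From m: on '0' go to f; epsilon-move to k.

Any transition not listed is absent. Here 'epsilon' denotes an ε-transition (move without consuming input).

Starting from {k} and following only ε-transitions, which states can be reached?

{k}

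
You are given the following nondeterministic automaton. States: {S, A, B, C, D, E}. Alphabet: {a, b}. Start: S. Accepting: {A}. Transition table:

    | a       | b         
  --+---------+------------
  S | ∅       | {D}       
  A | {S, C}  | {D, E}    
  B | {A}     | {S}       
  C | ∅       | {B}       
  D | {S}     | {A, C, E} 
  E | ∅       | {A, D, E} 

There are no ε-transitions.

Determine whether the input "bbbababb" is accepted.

Yes

Start in {S}.
Read 'b': S→{D}; now {D}.
Read 'b': D→{A, C, E}; now {A, C, E}.
Read 'b': A→{D, E}, C→{B}, E→{A, D, E}; now {A, B, D, E}.
Read 'a': A→{S, C}, B→{A}, D→{S}, E→∅; now {S, A, C}.
Read 'b': S→{D}, A→{D, E}, C→{B}; now {B, D, E}.
Read 'a': B→{A}, D→{S}, E→∅; now {S, A}.
Read 'b': S→{D}, A→{D, E}; now {D, E}.
Read 'b': D→{A, C, E}, E→{A, D, E}; now {A, C, D, E}.
The final set {A, C, D, E} contains the accepting state A.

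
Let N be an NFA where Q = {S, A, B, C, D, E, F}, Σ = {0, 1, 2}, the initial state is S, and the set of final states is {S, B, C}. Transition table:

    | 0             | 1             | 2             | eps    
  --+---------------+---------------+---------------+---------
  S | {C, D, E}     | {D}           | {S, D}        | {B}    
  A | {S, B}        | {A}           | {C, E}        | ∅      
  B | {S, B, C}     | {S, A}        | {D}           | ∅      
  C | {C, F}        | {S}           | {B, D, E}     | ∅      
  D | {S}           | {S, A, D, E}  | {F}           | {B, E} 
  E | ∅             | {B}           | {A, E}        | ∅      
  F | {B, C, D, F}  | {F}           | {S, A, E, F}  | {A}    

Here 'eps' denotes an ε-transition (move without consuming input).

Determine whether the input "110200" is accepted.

Start: ε-closure({S}) = {S, B}.
Read '1': {S, B} → {S, A, B, D, E}.
Read '1': {S, A, B, D, E} → {S, A, B, D, E}.
Read '0': {S, A, B, D, E} → {S, B, C, D, E}.
Read '2': {S, B, C, D, E} → {S, A, B, D, E, F}.
Read '0': {S, A, B, D, E, F} → {S, A, B, C, D, E, F}.
Read '0': {S, A, B, C, D, E, F} → {S, A, B, C, D, E, F}.
The final set {S, A, B, C, D, E, F} contains the accepting states S, B, C.

Yes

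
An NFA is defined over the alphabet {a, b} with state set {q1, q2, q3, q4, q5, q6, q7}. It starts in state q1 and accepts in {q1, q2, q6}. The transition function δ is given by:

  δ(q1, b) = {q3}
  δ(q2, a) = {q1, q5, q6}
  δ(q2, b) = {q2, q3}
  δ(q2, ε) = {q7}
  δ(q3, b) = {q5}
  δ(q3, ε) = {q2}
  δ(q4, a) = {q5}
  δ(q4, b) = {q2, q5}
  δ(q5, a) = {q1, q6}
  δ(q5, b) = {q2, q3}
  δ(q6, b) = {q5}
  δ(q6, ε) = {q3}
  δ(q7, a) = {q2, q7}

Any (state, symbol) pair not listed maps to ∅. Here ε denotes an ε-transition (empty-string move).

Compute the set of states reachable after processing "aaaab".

∅

Start in {q1}.
Read 'a': {q1} → ∅.
The set is empty and remains empty for the remaining 4 symbols.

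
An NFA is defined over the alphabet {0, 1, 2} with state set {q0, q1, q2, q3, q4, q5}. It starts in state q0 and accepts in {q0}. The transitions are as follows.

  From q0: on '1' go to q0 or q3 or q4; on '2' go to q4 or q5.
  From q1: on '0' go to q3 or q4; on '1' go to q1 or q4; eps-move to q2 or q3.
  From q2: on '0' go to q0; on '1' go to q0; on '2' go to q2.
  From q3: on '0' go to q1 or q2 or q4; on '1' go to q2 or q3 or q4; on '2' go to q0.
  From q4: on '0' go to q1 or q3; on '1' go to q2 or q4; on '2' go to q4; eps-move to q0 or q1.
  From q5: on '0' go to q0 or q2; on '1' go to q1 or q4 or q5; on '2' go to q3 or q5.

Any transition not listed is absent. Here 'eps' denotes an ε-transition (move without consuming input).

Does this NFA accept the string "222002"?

Yes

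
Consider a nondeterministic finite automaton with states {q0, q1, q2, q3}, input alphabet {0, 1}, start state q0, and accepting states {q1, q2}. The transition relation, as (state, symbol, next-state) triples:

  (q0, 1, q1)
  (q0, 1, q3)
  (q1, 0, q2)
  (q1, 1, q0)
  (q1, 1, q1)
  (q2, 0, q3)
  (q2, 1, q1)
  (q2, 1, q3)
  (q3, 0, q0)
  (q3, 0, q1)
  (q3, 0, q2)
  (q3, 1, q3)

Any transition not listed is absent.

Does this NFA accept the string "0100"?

Start in {q0}.
Read '0': {q0} → ∅.
The set is empty and remains empty for the remaining 3 symbols.
The final set ∅ contains no accepting state.

No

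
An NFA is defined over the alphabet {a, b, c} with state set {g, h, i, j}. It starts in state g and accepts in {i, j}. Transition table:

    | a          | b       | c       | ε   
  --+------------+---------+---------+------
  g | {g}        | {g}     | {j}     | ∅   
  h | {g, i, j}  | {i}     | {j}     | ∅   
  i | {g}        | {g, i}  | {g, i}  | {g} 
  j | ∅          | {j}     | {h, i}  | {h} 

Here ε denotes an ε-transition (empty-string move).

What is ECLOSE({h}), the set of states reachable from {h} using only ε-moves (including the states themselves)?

Begin with {h}.
No ε-moves leave this set, so the closure equals the set itself.

{h}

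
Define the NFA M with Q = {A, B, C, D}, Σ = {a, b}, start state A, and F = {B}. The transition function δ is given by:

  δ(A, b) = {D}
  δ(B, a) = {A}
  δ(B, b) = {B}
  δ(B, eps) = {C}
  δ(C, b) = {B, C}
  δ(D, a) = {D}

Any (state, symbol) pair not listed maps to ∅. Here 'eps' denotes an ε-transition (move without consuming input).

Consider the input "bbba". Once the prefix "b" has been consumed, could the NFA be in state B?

No

Start in {A}.
Read 'b': {A} → {D}.
State B is not in {D}.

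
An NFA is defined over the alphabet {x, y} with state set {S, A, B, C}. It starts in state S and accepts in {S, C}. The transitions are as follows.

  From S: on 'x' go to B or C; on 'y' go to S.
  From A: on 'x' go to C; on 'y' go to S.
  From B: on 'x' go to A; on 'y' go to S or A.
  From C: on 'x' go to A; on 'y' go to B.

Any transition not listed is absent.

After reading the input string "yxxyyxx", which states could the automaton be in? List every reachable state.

Start in {S}.
Read 'y': S→{S}; now {S}.
Read 'x': S→{B, C}; now {B, C}.
Read 'x': B→{A}, C→{A}; now {A}.
Read 'y': A→{S}; now {S}.
Read 'y': S→{S}; now {S}.
Read 'x': S→{B, C}; now {B, C}.
Read 'x': B→{A}, C→{A}; now {A}.

{A}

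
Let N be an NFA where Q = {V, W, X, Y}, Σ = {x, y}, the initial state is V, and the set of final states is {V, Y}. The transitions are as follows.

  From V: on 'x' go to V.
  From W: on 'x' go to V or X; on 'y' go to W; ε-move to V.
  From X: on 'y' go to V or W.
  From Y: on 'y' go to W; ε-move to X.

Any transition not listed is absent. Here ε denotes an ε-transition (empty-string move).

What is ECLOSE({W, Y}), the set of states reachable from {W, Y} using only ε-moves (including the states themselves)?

{V, W, X, Y}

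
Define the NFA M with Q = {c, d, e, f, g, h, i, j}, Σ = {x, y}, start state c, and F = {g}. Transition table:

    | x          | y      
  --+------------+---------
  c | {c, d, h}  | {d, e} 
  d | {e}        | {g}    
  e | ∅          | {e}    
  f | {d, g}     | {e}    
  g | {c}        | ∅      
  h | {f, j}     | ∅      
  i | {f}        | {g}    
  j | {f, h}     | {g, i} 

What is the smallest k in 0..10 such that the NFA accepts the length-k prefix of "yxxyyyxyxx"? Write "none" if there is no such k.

none

Start in {c}.
Read 'y': {c} → {d, e}.
Read 'x': {d, e} → {e}.
Read 'x': {e} → ∅.
The set is empty and remains empty for the remaining 7 symbols.
No reachable set along the way intersects F.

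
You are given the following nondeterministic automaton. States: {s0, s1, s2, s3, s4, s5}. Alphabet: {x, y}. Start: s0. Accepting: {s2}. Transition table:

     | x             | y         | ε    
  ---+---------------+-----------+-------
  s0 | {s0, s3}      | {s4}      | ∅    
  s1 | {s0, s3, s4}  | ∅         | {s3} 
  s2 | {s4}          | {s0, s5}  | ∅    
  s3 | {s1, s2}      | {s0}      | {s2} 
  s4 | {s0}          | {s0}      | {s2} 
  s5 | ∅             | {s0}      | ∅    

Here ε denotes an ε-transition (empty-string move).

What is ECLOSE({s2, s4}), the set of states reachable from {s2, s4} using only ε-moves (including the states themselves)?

{s2, s4}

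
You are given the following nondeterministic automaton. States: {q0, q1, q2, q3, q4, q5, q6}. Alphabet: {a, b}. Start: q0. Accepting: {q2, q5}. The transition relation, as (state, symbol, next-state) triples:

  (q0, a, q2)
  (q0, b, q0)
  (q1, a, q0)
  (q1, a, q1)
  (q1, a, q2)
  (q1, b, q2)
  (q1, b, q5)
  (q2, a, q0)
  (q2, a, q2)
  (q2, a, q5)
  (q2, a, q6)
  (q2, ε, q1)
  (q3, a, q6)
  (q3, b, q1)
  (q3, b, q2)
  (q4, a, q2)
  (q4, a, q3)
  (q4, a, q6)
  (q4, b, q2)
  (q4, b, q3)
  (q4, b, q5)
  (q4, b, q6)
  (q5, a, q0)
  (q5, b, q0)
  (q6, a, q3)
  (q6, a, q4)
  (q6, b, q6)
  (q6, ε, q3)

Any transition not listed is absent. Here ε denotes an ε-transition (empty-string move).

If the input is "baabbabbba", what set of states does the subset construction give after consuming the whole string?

Start in {q0}.
Read 'b': {q0} → {q0}.
Read 'a': {q0} → {q1, q2}.
Read 'a': {q1, q2} → {q0, q1, q2, q3, q5, q6}.
Read 'b': {q0, q1, q2, q3, q5, q6} → {q0, q1, q2, q3, q5, q6}.
Read 'b': {q0, q1, q2, q3, q5, q6} → {q0, q1, q2, q3, q5, q6}.
Read 'a': {q0, q1, q2, q3, q5, q6} → {q0, q1, q2, q3, q4, q5, q6}.
Read 'b': {q0, q1, q2, q3, q4, q5, q6} → {q0, q1, q2, q3, q5, q6}.
Read 'b': {q0, q1, q2, q3, q5, q6} → {q0, q1, q2, q3, q5, q6}.
Read 'b': {q0, q1, q2, q3, q5, q6} → {q0, q1, q2, q3, q5, q6}.
Read 'a': {q0, q1, q2, q3, q5, q6} → {q0, q1, q2, q3, q4, q5, q6}.

{q0, q1, q2, q3, q4, q5, q6}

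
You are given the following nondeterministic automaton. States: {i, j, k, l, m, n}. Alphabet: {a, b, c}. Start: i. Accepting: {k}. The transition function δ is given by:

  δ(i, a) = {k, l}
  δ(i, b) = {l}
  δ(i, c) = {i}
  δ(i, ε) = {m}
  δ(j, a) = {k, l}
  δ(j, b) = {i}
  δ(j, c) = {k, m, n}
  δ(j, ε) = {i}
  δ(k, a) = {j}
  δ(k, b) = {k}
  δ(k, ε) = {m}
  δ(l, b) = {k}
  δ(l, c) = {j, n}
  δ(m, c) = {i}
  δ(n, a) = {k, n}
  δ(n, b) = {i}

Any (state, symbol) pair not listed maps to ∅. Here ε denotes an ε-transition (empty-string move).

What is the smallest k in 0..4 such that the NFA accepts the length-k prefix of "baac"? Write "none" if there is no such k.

Start: ε-closure({i}) = {i, m}.
Read 'b': i→{l}, m→∅; now {l}.
Read 'a': l→∅; now ∅.
The set is empty and remains empty for the remaining 2 symbols.
No reachable set along the way intersects F.

none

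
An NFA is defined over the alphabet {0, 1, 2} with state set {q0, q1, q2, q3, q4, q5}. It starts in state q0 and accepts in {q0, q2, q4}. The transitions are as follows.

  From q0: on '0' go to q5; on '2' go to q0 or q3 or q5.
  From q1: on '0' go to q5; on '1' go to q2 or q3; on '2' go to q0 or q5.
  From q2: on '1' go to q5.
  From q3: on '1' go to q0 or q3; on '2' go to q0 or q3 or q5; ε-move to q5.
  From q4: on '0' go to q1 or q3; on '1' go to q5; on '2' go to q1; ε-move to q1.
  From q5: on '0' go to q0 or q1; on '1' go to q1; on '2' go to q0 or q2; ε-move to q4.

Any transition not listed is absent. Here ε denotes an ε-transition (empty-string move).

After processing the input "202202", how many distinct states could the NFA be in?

6

Start in {q0}.
Read '2': {q0} → {q0, q1, q3, q4, q5}.
Read '0': {q0, q1, q3, q4, q5} → {q0, q1, q3, q4, q5}.
Read '2': {q0, q1, q3, q4, q5} → {q0, q1, q2, q3, q4, q5}.
Read '2': {q0, q1, q2, q3, q4, q5} → {q0, q1, q2, q3, q4, q5}.
Read '0': {q0, q1, q2, q3, q4, q5} → {q0, q1, q3, q4, q5}.
Read '2': {q0, q1, q3, q4, q5} → {q0, q1, q2, q3, q4, q5}.
That set has 6 states.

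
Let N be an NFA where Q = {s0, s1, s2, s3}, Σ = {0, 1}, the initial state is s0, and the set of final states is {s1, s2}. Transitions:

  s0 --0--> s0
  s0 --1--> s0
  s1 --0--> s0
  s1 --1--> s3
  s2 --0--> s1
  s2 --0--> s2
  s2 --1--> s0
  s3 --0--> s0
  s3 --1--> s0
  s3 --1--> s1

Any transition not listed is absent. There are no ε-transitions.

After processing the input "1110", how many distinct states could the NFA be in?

1

Start in {s0}.
Read '1': {s0} → {s0}.
Read '1': {s0} → {s0}.
Read '1': {s0} → {s0}.
Read '0': {s0} → {s0}.
That set has 1 state.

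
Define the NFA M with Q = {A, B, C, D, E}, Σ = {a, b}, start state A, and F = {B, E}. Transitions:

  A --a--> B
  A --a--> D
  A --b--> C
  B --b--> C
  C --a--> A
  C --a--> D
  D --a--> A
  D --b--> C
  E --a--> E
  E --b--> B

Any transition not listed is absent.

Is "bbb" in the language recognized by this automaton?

Start in {A}.
Read 'b': {A} → {C}.
Read 'b': {C} → ∅.
The set is empty and remains empty for the remaining 1 symbol.
The final set ∅ contains no accepting state.

No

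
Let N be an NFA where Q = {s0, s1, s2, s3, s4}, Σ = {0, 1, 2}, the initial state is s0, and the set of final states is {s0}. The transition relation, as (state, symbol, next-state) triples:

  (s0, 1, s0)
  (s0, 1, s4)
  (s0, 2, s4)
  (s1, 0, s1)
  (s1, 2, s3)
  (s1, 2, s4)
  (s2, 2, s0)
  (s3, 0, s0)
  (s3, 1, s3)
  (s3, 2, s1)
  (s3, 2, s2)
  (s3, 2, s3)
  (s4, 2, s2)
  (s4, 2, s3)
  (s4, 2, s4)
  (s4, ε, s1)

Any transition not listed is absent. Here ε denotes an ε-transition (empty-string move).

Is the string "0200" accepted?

No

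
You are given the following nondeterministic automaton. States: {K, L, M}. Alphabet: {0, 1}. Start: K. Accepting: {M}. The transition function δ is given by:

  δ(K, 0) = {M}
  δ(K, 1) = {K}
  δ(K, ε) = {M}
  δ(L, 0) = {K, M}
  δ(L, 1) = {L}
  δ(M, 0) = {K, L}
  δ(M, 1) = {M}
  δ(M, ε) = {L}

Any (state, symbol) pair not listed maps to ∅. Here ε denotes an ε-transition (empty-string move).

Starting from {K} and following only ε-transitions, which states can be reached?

{K, L, M}

Begin with {K}.
ε-move K → M; add M.
ε-move M → L; add L.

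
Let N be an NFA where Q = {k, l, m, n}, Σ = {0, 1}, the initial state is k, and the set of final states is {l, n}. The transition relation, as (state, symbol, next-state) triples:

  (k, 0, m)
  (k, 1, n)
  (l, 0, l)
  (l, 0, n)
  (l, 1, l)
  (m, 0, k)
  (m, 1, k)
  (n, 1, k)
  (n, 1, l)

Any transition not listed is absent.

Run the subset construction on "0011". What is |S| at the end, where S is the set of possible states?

Start in {k}.
Read '0': k→{m}; now {m}.
Read '0': m→{k}; now {k}.
Read '1': k→{n}; now {n}.
Read '1': n→{k, l}; now {k, l}.
That set has 2 states.

2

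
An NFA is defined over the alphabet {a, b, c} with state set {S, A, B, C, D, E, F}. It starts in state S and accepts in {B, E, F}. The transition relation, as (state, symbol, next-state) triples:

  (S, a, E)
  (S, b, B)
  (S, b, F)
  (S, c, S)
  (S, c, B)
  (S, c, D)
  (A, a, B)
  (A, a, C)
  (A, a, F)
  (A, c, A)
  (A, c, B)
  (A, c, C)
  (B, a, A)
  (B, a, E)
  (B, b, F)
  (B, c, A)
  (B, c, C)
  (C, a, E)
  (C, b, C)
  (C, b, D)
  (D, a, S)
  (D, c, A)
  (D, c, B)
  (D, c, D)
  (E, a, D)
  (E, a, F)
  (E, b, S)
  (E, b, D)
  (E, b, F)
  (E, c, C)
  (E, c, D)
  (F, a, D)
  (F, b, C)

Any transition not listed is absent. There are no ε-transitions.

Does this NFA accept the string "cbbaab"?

Yes

Start in {S}.
Read 'c': S→{S, B, D}; now {S, B, D}.
Read 'b': S→{B, F}, B→{F}, D→∅; now {B, F}.
Read 'b': B→{F}, F→{C}; now {C, F}.
Read 'a': C→{E}, F→{D}; now {D, E}.
Read 'a': D→{S}, E→{D, F}; now {S, D, F}.
Read 'b': S→{B, F}, D→∅, F→{C}; now {B, C, F}.
The final set {B, C, F} contains the accepting states B, F.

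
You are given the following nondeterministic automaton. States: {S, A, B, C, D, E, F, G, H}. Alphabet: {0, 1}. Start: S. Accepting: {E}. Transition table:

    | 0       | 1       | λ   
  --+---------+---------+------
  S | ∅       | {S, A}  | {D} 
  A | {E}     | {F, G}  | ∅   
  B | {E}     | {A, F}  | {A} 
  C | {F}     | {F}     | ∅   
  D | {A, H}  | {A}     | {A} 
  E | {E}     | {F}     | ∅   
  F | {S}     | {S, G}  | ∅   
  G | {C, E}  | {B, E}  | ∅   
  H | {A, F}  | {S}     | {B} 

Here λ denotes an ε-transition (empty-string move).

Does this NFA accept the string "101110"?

Yes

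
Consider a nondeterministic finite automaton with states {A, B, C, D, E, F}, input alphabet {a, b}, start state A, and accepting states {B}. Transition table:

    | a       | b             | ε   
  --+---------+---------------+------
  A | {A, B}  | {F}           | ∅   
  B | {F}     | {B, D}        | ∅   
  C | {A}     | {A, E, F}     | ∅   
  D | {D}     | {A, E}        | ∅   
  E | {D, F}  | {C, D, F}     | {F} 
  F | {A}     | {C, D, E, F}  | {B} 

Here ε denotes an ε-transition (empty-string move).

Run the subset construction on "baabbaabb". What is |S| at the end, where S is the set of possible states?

6

Start in {A}.
Read 'b': {A} → {B, F}.
Read 'a': {B, F} → {A, B, F}.
Read 'a': {A, B, F} → {A, B, F}.
Read 'b': {A, B, F} → {B, C, D, E, F}.
Read 'b': {B, C, D, E, F} → {A, B, C, D, E, F}.
Read 'a': {A, B, C, D, E, F} → {A, B, D, F}.
Read 'a': {A, B, D, F} → {A, B, D, F}.
Read 'b': {A, B, D, F} → {A, B, C, D, E, F}.
Read 'b': {A, B, C, D, E, F} → {A, B, C, D, E, F}.
That set has 6 states.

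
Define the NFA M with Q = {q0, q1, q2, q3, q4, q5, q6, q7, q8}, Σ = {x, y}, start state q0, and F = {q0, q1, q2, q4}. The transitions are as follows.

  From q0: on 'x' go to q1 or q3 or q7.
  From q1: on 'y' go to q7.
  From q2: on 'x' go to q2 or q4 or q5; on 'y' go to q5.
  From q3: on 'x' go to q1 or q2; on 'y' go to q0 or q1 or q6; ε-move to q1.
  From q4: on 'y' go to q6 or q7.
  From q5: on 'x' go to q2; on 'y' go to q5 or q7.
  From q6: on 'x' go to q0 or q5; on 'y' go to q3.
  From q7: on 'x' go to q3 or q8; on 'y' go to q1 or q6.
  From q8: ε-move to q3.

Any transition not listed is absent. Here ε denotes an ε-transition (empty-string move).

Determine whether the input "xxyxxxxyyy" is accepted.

Yes

Start in {q0}.
Read 'x': q0→{q1, q3, q7}; now {q1, q3, q7}.
Read 'x': q1→∅, q3→{q1, q2}, q7→{q3, q8}; now {q1, q2, q3, q8}.
Read 'y': q1→{q7}, q2→{q5}, q3→{q0, q1, q6}, q8→∅; now {q0, q1, q5, q6, q7}.
Read 'x': q0→{q1, q3, q7}, q1→∅, q5→{q2}, q6→{q0, q5}, q7→{q3, q8}; now {q0, q1, q2, q3, q5, q7, q8}.
Read 'x': q0→{q1, q3, q7}, q1→∅, q2→{q2, q4, q5}, q3→{q1, q2}, q5→{q2}, q7→{q3, q8}, q8→∅; now {q1, q2, q3, q4, q5, q7, q8}.
Read 'x': q1→∅, q2→{q2, q4, q5}, q3→{q1, q2}, q4→∅, q5→{q2}, q7→{q3, q8}, q8→∅; now {q1, q2, q3, q4, q5, q8}.
Read 'x': q1→∅, q2→{q2, q4, q5}, q3→{q1, q2}, q4→∅, q5→{q2}, q8→∅; now {q1, q2, q4, q5}.
Read 'y': q1→{q7}, q2→{q5}, q4→{q6, q7}, q5→{q5, q7}; now {q5, q6, q7}.
Read 'y': q5→{q5, q7}, q6→{q3}, q7→{q1, q6}; now {q1, q3, q5, q6, q7}.
Read 'y': q1→{q7}, q3→{q0, q1, q6}, q5→{q5, q7}, q6→{q3}, q7→{q1, q6}; now {q0, q1, q3, q5, q6, q7}.
The final set {q0, q1, q3, q5, q6, q7} contains the accepting states q0, q1.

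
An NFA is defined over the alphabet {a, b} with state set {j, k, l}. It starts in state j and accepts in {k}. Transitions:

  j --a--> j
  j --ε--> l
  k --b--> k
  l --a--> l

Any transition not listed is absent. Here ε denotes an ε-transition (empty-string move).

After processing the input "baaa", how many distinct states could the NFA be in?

0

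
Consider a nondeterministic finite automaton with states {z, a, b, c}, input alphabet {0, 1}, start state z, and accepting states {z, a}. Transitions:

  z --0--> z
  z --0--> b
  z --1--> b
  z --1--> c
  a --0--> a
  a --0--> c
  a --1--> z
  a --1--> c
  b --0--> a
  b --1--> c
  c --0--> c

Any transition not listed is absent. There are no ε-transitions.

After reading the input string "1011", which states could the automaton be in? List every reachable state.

{b, c}

Start in {z}.
Read '1': {z} → {b, c}.
Read '0': {b, c} → {a, c}.
Read '1': {a, c} → {z, c}.
Read '1': {z, c} → {b, c}.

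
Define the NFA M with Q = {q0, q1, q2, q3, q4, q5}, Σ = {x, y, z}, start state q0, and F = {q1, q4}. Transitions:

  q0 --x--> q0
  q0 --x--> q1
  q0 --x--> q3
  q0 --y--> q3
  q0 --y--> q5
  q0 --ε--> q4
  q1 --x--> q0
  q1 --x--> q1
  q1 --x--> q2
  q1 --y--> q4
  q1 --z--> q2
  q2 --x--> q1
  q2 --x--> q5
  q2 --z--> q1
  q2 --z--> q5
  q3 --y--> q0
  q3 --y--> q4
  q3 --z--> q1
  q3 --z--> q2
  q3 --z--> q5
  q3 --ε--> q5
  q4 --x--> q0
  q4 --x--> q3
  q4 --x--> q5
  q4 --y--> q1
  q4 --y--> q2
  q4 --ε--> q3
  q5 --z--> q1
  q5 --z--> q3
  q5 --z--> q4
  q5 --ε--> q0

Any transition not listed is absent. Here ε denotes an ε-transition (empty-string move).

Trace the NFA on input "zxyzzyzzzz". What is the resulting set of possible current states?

Start: ε-closure({q0}) = {q0, q3, q4, q5}.
Read 'z': q0→∅, q3→{q1, q2, q5}, q4→∅, q5→{q1, q3, q4}; union {q1, q2, q3, q4, q5}; ε-closure = {q0, q1, q2, q3, q4, q5}.
Read 'x': q0→{q0, q1, q3}, q1→{q0, q1, q2}, q2→{q1, q5}, q3→∅, q4→{q0, q3, q5}, q5→∅; union {q0, q1, q2, q3, q5}; ε-closure = {q0, q1, q2, q3, q4, q5}.
Read 'y': q0→{q3, q5}, q1→{q4}, q2→∅, q3→{q0, q4}, q4→{q1, q2}, q5→∅; now {q0, q1, q2, q3, q4, q5}.
Read 'z': q0→∅, q1→{q2}, q2→{q1, q5}, q3→{q1, q2, q5}, q4→∅, q5→{q1, q3, q4}; union {q1, q2, q3, q4, q5}; ε-closure = {q0, q1, q2, q3, q4, q5}.
Read 'z': q0→∅, q1→{q2}, q2→{q1, q5}, q3→{q1, q2, q5}, q4→∅, q5→{q1, q3, q4}; union {q1, q2, q3, q4, q5}; ε-closure = {q0, q1, q2, q3, q4, q5}.
Read 'y': q0→{q3, q5}, q1→{q4}, q2→∅, q3→{q0, q4}, q4→{q1, q2}, q5→∅; now {q0, q1, q2, q3, q4, q5}.
Read 'z': q0→∅, q1→{q2}, q2→{q1, q5}, q3→{q1, q2, q5}, q4→∅, q5→{q1, q3, q4}; union {q1, q2, q3, q4, q5}; ε-closure = {q0, q1, q2, q3, q4, q5}.
Read 'z': q0→∅, q1→{q2}, q2→{q1, q5}, q3→{q1, q2, q5}, q4→∅, q5→{q1, q3, q4}; union {q1, q2, q3, q4, q5}; ε-closure = {q0, q1, q2, q3, q4, q5}.
Read 'z': q0→∅, q1→{q2}, q2→{q1, q5}, q3→{q1, q2, q5}, q4→∅, q5→{q1, q3, q4}; union {q1, q2, q3, q4, q5}; ε-closure = {q0, q1, q2, q3, q4, q5}.
Read 'z': q0→∅, q1→{q2}, q2→{q1, q5}, q3→{q1, q2, q5}, q4→∅, q5→{q1, q3, q4}; union {q1, q2, q3, q4, q5}; ε-closure = {q0, q1, q2, q3, q4, q5}.

{q0, q1, q2, q3, q4, q5}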